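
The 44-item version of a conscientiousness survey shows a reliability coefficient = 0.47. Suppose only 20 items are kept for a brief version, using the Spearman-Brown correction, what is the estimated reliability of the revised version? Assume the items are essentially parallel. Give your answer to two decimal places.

The new length is 20/44 = 0.4545 times the old.
By Spearman-Brown, r_new = n r / (1 + (n − 1) r).
r_new = (0.4545 × 0.47) / (1 + (0.4545 − 1) × 0.47)
     = 0.2136 / 0.7436 = 0.2873

0.29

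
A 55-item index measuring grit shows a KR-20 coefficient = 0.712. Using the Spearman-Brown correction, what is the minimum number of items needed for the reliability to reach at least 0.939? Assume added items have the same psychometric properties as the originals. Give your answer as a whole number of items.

Spearman-Brown solved for the length factor n:
n = r*(1 − r) / [ r (1 − r*) ]
n = 0.939 × (1 − 0.712) / [ 0.712 × (1 − 0.939) ]
n = 0.270432 / 0.043432 ≈ 6.2266
6.2266 × 55 = 342.46 → 343 items

343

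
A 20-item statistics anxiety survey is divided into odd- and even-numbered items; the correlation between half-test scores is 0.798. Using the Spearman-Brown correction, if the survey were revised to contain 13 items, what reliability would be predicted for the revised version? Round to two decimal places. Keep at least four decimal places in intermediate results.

0.84

Spearman-Brown correction (n = 2): r_full = 2·0.798/(1 + 0.798) = 0.8877
Length factor from 20 to 13 items: n = 13/20 = 0.6500
r_new = n·r_full / (1 + (n − 1)·r_full) = 0.5770 / 0.6893 ≈ 0.8371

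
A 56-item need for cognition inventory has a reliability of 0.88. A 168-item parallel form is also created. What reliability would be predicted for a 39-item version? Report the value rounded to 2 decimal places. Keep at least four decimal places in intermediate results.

The 168-item form is not needed; work directly from the 56-item form with n = 39/56 = 0.6964.
r_{39} = n·r / (1 + (n − 1)·r) = 0.6128 / 0.7328 ≈ 0.8362

0.84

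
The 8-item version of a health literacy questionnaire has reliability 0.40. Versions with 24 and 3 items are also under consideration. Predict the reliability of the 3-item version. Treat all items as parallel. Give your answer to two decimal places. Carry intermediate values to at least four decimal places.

Only the ratio of lengths matters: n = 3/8 = 0.3750
r_{3} = n·r / (1 + (n − 1)·r) = 0.1500 / 0.7500 ≈ 0.2000

0.20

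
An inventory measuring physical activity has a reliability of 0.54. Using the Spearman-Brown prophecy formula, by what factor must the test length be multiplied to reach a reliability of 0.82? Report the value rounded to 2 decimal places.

Rearranging the Spearman-Brown formula for n,
n = r_target (1 − r_old) / [ r_old (1 − r_target) ]
n = 0.82 × (1 − 0.54) / [ 0.54 × (1 − 0.82) ]
  = 0.3772 / 0.0972 = 3.8807

3.88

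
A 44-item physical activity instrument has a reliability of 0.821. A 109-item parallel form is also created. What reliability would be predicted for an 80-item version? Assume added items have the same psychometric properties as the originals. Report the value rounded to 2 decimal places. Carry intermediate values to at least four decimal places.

0.89

The 109-item form is not needed; work directly from the 44-item form with n = 80/44 = 1.8182.
r_{80} = n·r / (1 + (n − 1)·r) = 1.4927 / 1.6717 ≈ 0.8929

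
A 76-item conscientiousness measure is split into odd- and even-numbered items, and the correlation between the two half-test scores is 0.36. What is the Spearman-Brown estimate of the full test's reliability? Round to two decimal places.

0.53

The full test is twice the length of either half (n = 2).
r_full = 2r_hh / (1 + r_hh) = 2 × 0.36 / (1 + 0.36)
r_full = 0.7200 / 1.3600 ≈ 0.5294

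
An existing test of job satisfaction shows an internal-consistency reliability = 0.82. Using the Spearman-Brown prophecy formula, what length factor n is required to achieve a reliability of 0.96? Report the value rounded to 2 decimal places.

5.27

n = 0.96(1 − 0.82) / [0.82(1 − 0.96)]
  = 0.1728 / 0.0328 = 5.2683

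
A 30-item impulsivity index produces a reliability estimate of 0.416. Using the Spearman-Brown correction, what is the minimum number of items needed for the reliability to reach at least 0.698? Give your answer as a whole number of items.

n = [0.698 × 0.584] / [0.416 × 0.302]
n = 0.407632 / 0.125632 ≈ 3.2447
3.2447 × 30 = 97.34 → 98 items

98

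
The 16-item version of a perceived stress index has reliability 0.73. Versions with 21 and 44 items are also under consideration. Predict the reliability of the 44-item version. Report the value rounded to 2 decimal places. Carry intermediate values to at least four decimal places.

0.88

The 21-item form is not needed; work directly from the 16-item form with n = 44/16 = 2.7500.
r_{44} = n·r / (1 + (n − 1)·r) = 2.0075 / 2.2775 ≈ 0.8814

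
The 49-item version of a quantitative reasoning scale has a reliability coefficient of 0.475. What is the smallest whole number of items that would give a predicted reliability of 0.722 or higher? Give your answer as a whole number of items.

141

n = 0.722(1 − 0.475) / [0.475(1 − 0.722)]
n = 0.379050 / 0.132050 ≈ 2.8705
Items needed = n × 49 = 2.8705 × 49 ≈ 140.65 → round up to 141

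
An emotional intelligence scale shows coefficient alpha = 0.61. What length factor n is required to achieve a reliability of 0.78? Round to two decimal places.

Rearranging the Spearman-Brown formula for n,
n = r*(1 − r) / [ r (1 − r*) ]
n = [0.78 × 0.39] / [0.61 × 0.22]
  = 0.3042 / 0.1342 = 2.2668

2.27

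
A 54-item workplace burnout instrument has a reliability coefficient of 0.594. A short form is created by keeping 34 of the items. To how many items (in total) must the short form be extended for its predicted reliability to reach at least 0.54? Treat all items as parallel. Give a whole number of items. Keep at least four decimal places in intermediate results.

First, r for the 34-item form: n = 34/54 = 0.6296, so r_34 = 0.6296·0.594/(1 + (0.6296 − 1)·0.594) = 0.4795
Then solve for n' with r_old = 0.4795, r_target = 0.54: n' = 0.54(1 − 0.4795)/[0.4795(1 − 0.54)] = 1.2743
Items = 1.2743 × 34 ≈ 43.33 → 44

44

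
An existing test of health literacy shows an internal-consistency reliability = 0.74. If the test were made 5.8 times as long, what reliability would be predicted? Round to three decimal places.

0.943

r_new = 5.8·0.74 / [1 + (5.8 − 1)·0.74]
     = 4.2920 / 4.5520 = 0.9429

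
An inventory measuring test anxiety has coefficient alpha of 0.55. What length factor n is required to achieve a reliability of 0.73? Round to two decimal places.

2.21

n = 0.73 × (1 − 0.55) / [ 0.55 × (1 − 0.73) ]
n = 0.3285 / 0.1485 ≈ 2.2121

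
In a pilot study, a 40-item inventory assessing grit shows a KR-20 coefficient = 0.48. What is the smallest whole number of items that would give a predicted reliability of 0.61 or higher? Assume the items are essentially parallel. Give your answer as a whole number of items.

68

n = [0.61 × 0.52] / [0.48 × 0.39]
n = 0.3172 / 0.1872 ≈ 1.6944
Items needed = n × 40 = 1.6944 × 40 ≈ 67.78 → round up to 68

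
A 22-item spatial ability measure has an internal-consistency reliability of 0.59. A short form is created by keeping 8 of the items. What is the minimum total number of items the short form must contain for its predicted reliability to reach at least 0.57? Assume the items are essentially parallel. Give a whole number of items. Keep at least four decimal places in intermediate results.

Short-form reliability: n = 8/22 = 0.3636; r_8 = n·r/(1+(n−1)r) ≈ 0.3435
Then solve for n' with r_old = 0.3435, r_target = 0.57: n' = 0.57(1 − 0.3435)/[0.3435(1 − 0.57)] = 2.5335
Total items = 2.5335 × 8 = 20.27, rounded up to 21.

21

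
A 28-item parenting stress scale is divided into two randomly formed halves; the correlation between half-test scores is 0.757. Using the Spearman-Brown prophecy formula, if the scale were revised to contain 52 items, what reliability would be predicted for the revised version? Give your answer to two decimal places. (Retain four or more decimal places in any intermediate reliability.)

0.92

Spearman-Brown correction (n = 2): r_full = 2·0.757/(1 + 0.757) = 0.8617
Then adjust to 52 items: n = 52/28 = 1.8571
r_new = n·r_full / (1 + (n − 1)·r_full) = 1.6003 / 1.7386 ≈ 0.9205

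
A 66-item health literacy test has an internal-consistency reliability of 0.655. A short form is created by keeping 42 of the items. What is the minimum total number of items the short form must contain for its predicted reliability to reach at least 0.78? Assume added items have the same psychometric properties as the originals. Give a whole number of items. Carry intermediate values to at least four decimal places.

124

Short-form reliability: n = 42/66 = 0.6364; r_42 = n·r/(1+(n−1)r) ≈ 0.5472
Length factor from the short form to reach 0.78: n' = 0.78(1 − 0.5472) / [0.5472(1 − 0.78)] ≈ 2.9338
Total items = 2.9338 × 42 = 123.22, rounded up to 124.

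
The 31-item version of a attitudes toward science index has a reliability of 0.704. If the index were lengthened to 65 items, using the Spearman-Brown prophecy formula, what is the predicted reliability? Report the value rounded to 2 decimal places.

Length ratio n = 65/31 = 2.0968
Spearman-Brown: r_new = n·r / (1 + (n − 1)·r)
r_new = 2.0968·0.704 / [1 + (2.0968 − 1)·0.704]
r_new = 1.4761 / 1.7721 ≈ 0.8330

0.83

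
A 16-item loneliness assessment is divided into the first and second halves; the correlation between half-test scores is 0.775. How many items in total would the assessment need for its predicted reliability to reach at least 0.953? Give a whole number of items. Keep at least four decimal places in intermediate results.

r_full = 2(0.775)/(1 + 0.775) = 0.8732
Solve Spearman-Brown for n: n = 0.953(1 − 0.8732) / [0.8732(1 − 0.953)] = 2.9444
Required items = 2.9444 × 16 = 47.11, so 48 items.

48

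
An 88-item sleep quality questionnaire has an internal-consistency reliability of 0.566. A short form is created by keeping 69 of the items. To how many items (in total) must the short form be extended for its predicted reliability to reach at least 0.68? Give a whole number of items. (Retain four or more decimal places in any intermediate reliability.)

First, r for the 69-item form: n = 69/88 = 0.7841, so r_69 = 0.7841·0.566/(1 + (0.7841 − 1)·0.566) = 0.5056
Then solve for n' with r_old = 0.5056, r_target = 0.68: n' = 0.68(1 − 0.5056)/[0.5056(1 − 0.68)] = 2.0779
Items = 2.0779 × 69 ≈ 143.38 → 144

144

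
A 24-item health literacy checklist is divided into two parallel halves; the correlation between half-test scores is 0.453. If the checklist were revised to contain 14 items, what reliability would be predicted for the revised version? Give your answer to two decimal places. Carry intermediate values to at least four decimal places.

Full-test reliability from the split-half r: r_full = 2(0.453)/(1 + 0.453) = 0.6235
Length factor from 24 to 14 items: n = 14/24 = 0.5833
r_new = n·r_full / (1 + (n − 1)·r_full) = 0.3637 / 0.7402 ≈ 0.4914

0.49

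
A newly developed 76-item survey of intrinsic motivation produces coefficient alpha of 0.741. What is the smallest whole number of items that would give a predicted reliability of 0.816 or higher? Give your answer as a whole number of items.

Invert Spearman-Brown to solve for n:
n = r_target (1 − r_old) / [ r_old (1 − r_target) ]
n = 0.816 × (1 − 0.741) / [ 0.741 × (1 − 0.816) ]
  = 0.211344 / 0.136344 = 1.5501
1.5501 × 76 = 117.81 → 118 items

118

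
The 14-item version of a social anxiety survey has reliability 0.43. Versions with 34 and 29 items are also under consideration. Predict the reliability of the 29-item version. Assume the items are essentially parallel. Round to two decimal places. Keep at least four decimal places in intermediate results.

0.61

Only the ratio of lengths matters: n = 29/14 = 2.0714
r_{29} = n·r / (1 + (n − 1)·r) = 0.8907 / 1.4607 ≈ 0.6098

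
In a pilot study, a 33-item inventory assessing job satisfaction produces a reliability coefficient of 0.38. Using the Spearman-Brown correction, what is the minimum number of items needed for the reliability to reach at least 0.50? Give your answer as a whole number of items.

n = 0.50(1 − 0.38) / [0.38(1 − 0.50)]
  = 0.3100 / 0.1900 = 1.6316
So the test needs 1.6316 × 33 ≈ 53.84 items; rounding up, 54.

54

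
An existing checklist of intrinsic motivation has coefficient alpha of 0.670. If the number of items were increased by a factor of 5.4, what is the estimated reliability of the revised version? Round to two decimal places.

0.92

r_new = (5.4 × 0.670) / (1 + (5.4 − 1) × 0.670)
     = 3.6180 / 3.9480 = 0.9164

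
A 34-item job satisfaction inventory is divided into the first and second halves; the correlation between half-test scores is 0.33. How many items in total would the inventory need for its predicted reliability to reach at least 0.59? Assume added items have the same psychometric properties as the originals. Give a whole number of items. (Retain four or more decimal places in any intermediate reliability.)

Corrected full-test reliability: r_full = 2 × 0.33 / (1 + 0.33) ≈ 0.4962
n = r_tgt(1 − r_full) / [r_full(1 − r_tgt)] = 0.59 × 0.5038 / (0.4962 × 0.41) ≈ 1.4611
Required items = 1.4611 × 34 = 49.68, so 50 items.

50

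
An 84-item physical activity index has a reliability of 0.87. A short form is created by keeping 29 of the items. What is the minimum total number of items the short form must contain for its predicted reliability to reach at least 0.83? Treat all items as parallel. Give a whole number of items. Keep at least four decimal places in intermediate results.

First, r for the 29-item form: n = 29/84 = 0.3452, so r_29 = 0.3452·0.87/(1 + (0.3452 − 1)·0.87) = 0.6979
Then solve for n' with r_old = 0.6979, r_target = 0.83: n' = 0.83(1 − 0.6979)/[0.6979(1 − 0.83)] = 2.1134
Items = 2.1134 × 29 ≈ 61.29 → 62

62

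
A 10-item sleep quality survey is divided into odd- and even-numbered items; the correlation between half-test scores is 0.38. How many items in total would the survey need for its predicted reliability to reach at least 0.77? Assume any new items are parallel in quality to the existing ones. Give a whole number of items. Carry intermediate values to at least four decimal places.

28

r_full = 2(0.38)/(1 + 0.38) = 0.5507
n = r_tgt(1 − r_full) / [r_full(1 − r_tgt)] = 0.77 × 0.4493 / (0.5507 × 0.23) ≈ 2.7314
Required items = 2.7314 × 10 = 27.31, so 28 items.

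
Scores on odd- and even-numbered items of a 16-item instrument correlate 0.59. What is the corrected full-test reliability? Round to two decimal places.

The full test is twice the length of either half (n = 2).
r_full = 2r_hh / (1 + r_hh) = 2 × 0.59 / (1 + 0.59)
       = 1.1800 / 1.5900 = 0.7421

0.74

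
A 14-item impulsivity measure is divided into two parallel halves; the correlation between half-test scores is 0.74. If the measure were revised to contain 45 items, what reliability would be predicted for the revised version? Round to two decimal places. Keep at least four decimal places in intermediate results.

Spearman-Brown correction (n = 2): r_full = 2·0.74/(1 + 0.74) = 0.8506
Then adjust to 45 items: n = 45/14 = 3.2143
r_new = n·r_full / (1 + (n − 1)·r_full) = 2.7341 / 2.8835 ≈ 0.9482

0.95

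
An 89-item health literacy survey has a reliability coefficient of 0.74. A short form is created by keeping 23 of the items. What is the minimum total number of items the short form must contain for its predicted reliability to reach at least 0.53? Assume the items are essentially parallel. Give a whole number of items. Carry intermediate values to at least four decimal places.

First, r for the 23-item form: n = 23/89 = 0.2584, so r_23 = 0.2584·0.74/(1 + (0.2584 − 1)·0.74) = 0.4238
Then solve for n' with r_old = 0.4238, r_target = 0.53: n' = 0.53(1 − 0.4238)/[0.4238(1 − 0.53)] = 1.5332
Total items = 1.5332 × 23 = 35.26, rounded up to 36.

36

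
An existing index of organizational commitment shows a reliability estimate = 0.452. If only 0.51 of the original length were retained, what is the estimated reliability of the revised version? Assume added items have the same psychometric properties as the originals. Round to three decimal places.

Spearman-Brown: r_new = n·r / (1 + (n − 1)·r)
r_new = 0.51·0.452 / [1 + (0.51 − 1)·0.452]
r_new = 0.2305 / 0.7785 ≈ 0.2961

0.296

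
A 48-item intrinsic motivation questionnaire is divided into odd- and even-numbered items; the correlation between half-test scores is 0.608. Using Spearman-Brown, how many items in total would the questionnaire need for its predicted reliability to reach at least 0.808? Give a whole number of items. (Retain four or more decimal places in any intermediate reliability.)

Corrected full-test reliability: r_full = 2 × 0.608 / (1 + 0.608) ≈ 0.7562
n = r_tgt(1 − r_full) / [r_full(1 − r_tgt)] = 0.808 × 0.2438 / (0.7562 × 0.192) ≈ 1.3568
Items = 1.3568 × 48 ≈ 65.13 → 66

66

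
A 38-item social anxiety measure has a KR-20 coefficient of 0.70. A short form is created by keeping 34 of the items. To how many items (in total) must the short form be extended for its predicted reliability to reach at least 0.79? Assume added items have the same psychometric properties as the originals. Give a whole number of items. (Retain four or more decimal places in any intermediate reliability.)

62

First, r for the 34-item form: n = 34/38 = 0.8947, so r_34 = 0.8947·0.70/(1 + (0.8947 − 1)·0.70) = 0.6761
Length factor from the short form to reach 0.79: n' = 0.79(1 − 0.6761) / [0.6761(1 − 0.79)] ≈ 1.8022
Total items = 1.8022 × 34 = 61.27, rounded up to 62.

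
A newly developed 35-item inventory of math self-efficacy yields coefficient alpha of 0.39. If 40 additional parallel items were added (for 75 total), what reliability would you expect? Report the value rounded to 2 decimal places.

Length ratio n = 75/35 = 2.1429
r_new = 2.1429·0.39 / [1 + (2.1429 − 1)·0.39]
r_new = 0.8357 / 1.4457 ≈ 0.5781

0.58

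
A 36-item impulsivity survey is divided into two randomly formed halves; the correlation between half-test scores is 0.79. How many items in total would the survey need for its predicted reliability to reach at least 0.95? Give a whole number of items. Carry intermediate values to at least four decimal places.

Corrected full-test reliability: r_full = 2 × 0.79 / (1 + 0.79) ≈ 0.8827
Solve Spearman-Brown for n: n = 0.95(1 − 0.8827) / [0.8827(1 − 0.95)] = 2.5249
Items = 2.5249 × 36 ≈ 90.90 → 91

91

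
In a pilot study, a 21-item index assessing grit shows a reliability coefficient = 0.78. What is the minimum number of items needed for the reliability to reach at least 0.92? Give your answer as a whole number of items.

69

n = 0.92 × (1 − 0.78) / [ 0.78 × (1 − 0.92) ]
  = 0.2024 / 0.0624 = 3.2436
Items needed = n × 21 = 3.2436 × 21 ≈ 68.12 → round up to 69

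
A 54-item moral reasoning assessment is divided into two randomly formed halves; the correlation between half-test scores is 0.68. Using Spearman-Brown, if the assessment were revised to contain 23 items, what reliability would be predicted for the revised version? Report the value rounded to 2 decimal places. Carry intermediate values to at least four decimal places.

0.64

Spearman-Brown correction (n = 2): r_full = 2·0.68/(1 + 0.68) = 0.8095
Then adjust to 23 items: n = 23/54 = 0.4259
r_new = n·r_full / (1 + (n − 1)·r_full) = 0.3448 / 0.5353 ≈ 0.6441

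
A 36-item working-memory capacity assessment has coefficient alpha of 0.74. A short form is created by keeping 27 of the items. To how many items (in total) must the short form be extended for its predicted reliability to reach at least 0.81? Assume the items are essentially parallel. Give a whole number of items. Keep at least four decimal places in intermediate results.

Short-form reliability: n = 27/36 = 0.7500; r_27 = n·r/(1+(n−1)r) ≈ 0.6810
Then solve for n' with r_old = 0.6810, r_target = 0.81: n' = 0.81(1 − 0.6810)/[0.6810(1 − 0.81)] = 1.9970
Total items = 1.9970 × 27 = 53.92, rounded up to 54.

54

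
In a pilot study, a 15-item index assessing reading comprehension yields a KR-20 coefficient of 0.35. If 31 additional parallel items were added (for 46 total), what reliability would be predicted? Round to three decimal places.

0.623

The new length is 46/15 = 3.0667 times the old.
By Spearman-Brown, r_new = n r / (1 + (n − 1) r).
r_new = 3.0667·0.35 / [1 + (3.0667 − 1)·0.35]
     = 1.0733 / 1.7233 = 0.6228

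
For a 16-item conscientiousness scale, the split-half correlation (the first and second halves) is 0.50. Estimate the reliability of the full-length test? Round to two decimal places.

r_full = 2r_hh / (1 + r_hh) = 2 × 0.50 / (1 + 0.50)
       = 1.0000 / 1.5000 = 0.6667

0.67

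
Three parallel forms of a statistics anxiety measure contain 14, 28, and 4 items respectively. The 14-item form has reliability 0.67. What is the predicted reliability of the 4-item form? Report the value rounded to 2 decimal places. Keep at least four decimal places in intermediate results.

0.37

Only the ratio of lengths matters: n = 4/14 = 0.2857
r_{4} = n·r / (1 + (n − 1)·r) = 0.1914 / 0.5214 ≈ 0.3671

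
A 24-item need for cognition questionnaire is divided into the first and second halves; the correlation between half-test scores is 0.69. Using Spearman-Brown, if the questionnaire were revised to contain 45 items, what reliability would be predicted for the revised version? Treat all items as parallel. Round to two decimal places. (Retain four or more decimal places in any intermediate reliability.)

First correct the split-half correlation to full-test reliability: r_full = 2 × 0.69 / (1 + 0.69) ≈ 0.8166
Then adjust to 45 items: n = 45/24 = 1.8750
r_new = n·r_full / (1 + (n − 1)·r_full) = 1.5311 / 1.7145 ≈ 0.8930

0.89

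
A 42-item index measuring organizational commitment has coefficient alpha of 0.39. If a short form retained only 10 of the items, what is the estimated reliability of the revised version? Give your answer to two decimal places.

n = 10/42 = 0.2381
r_new = 0.2381·0.39 / [1 + (0.2381 − 1)·0.39]
r_new = 0.0929 / 0.7029 ≈ 0.1322

0.13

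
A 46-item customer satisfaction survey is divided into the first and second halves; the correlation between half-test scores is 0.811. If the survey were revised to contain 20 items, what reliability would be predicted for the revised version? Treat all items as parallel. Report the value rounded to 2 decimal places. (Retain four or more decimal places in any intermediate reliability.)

0.79

First correct the split-half correlation to full-test reliability: r_full = 2 × 0.811 / (1 + 0.811) ≈ 0.8956
Then adjust to 20 items: n = 20/46 = 0.4348
r_new = n·r_full / (1 + (n − 1)·r_full) = 0.3894 / 0.4938 ≈ 0.7886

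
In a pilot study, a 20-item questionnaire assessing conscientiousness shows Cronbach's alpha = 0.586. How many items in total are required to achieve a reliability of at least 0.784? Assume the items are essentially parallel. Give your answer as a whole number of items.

Spearman-Brown solved for the length factor n:
n = r_target (1 − r_old) / [ r_old (1 − r_target) ]
n = [0.784 × 0.414] / [0.586 × 0.216]
  = 0.324576 / 0.126576 = 2.5643
So the test needs 2.5643 × 20 ≈ 51.29 items; rounding up, 52.

52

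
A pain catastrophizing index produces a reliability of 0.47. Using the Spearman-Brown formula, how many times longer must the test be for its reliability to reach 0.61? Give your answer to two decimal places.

n = 0.61 × (1 − 0.47) / [ 0.47 × (1 − 0.61) ]
n = 0.3233 / 0.1833 ≈ 1.7638

1.76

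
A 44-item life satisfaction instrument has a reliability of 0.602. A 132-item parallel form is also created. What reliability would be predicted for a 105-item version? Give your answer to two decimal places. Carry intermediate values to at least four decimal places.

Only the ratio of lengths matters: n = 105/44 = 2.3864
r_{105} = n·r / (1 + (n − 1)·r) = 1.4366 / 1.8346 ≈ 0.7831

0.78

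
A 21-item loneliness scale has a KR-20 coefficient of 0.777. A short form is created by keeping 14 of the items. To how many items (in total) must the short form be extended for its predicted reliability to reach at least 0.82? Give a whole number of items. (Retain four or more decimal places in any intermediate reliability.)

First, r for the 14-item form: n = 14/21 = 0.6667, so r_14 = 0.6667·0.777/(1 + (0.6667 − 1)·0.777) = 0.6991
Then solve for n' with r_old = 0.6991, r_target = 0.82: n' = 0.82(1 − 0.6991)/[0.6991(1 − 0.82)] = 1.9608
Items = 1.9608 × 14 ≈ 27.45 → 28

28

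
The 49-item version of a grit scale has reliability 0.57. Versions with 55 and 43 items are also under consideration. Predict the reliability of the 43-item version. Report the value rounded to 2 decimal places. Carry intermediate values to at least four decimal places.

0.54

The 55-item form is not needed; work directly from the 49-item form with n = 43/49 = 0.8776.
r_{43} = n·r / (1 + (n − 1)·r) = 0.5002 / 0.9302 ≈ 0.5377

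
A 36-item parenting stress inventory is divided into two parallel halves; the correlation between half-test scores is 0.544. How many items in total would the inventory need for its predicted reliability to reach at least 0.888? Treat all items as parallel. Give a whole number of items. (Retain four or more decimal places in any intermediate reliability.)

r_full = 2(0.544)/(1 + 0.544) = 0.7047
n = r_tgt(1 − r_full) / [r_full(1 − r_tgt)] = 0.888 × 0.2953 / (0.7047 × 0.112) ≈ 3.3224
Required items = 3.3224 × 36 = 119.61, so 120 items.

120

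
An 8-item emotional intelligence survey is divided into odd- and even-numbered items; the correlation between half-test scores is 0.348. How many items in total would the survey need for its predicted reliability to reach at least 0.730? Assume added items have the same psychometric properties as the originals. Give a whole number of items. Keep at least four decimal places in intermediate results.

r_full = 2(0.348)/(1 + 0.348) = 0.5163
Solve Spearman-Brown for n: n = 0.730(1 − 0.5163) / [0.5163(1 − 0.730)] = 2.5330
Items = 2.5330 × 8 ≈ 20.26 → 21

21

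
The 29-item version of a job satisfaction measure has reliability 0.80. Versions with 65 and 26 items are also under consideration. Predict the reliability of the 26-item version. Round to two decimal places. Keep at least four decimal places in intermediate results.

0.78

The 65-item form is not needed; work directly from the 29-item form with n = 26/29 = 0.8966.
r_{26} = n·r / (1 + (n − 1)·r) = 0.7173 / 0.9173 ≈ 0.7820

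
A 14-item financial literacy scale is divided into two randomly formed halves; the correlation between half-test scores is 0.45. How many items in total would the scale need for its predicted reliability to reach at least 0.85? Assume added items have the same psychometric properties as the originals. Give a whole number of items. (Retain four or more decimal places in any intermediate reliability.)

49

r_full = 2(0.45)/(1 + 0.45) = 0.6207
Solve Spearman-Brown for n: n = 0.85(1 − 0.6207) / [0.6207(1 − 0.85)] = 3.4628
Required items = 3.4628 × 14 = 48.48, so 49 items.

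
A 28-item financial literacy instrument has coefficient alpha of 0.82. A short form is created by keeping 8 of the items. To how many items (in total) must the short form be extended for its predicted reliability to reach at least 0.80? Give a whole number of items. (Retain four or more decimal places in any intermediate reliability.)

25

First, r for the 8-item form: n = 8/28 = 0.2857, so r_8 = 0.2857·0.82/(1 + (0.2857 − 1)·0.82) = 0.5655
Length factor from the short form to reach 0.80: n' = 0.80(1 − 0.5655) / [0.5655(1 − 0.80)] ≈ 3.0734
Total items = 3.0734 × 8 = 24.59, rounded up to 25.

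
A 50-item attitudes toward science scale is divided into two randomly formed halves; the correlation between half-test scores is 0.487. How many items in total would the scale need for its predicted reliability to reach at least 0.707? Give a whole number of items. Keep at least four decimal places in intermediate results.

Corrected full-test reliability: r_full = 2 × 0.487 / (1 + 0.487) ≈ 0.6550
n = r_tgt(1 − r_full) / [r_full(1 − r_tgt)] = 0.707 × 0.3450 / (0.6550 × 0.293) ≈ 1.2710
Items = 1.2710 × 50 ≈ 63.55 → 64

64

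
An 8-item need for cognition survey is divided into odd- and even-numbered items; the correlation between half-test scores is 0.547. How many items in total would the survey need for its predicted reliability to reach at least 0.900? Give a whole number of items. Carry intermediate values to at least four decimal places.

Corrected full-test reliability: r_full = 2 × 0.547 / (1 + 0.547) ≈ 0.7072
n = r_tgt(1 − r_full) / [r_full(1 − r_tgt)] = 0.900 × 0.2928 / (0.7072 × 0.100) ≈ 3.7262
Required items = 3.7262 × 8 = 29.81, so 30 items.

30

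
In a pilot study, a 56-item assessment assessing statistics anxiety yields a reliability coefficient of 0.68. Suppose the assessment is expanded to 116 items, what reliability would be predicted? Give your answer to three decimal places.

0.815

The new length is 116/56 = 2.0714 times the old.
By Spearman-Brown, r_new = n r / (1 + (n − 1) r).
r_new = (2.0714 × 0.68) / (1 + (2.0714 − 1) × 0.68)
r_new = 1.4086 / 1.7286 ≈ 0.8149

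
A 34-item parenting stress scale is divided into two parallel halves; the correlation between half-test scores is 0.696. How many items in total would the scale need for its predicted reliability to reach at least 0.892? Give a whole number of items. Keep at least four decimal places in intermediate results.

62

r_full = 2(0.696)/(1 + 0.696) = 0.8208
n = r_tgt(1 − r_full) / [r_full(1 − r_tgt)] = 0.892 × 0.1792 / (0.8208 × 0.108) ≈ 1.8032
Required items = 1.8032 × 34 = 61.31, so 62 items.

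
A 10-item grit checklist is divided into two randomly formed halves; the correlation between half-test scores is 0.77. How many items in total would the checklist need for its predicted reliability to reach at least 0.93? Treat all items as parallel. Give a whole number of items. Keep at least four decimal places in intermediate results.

20

r_full = 2(0.77)/(1 + 0.77) = 0.8701
Solve Spearman-Brown for n: n = 0.93(1 − 0.8701) / [0.8701(1 − 0.93)] = 1.9835
Items = 1.9835 × 10 ≈ 19.84 → 20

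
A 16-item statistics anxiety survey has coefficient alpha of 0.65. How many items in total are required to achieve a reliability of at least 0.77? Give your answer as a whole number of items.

Invert Spearman-Brown to solve for n:
n = r*(1 − r) / [ r (1 − r*) ]
n = 0.77(1 − 0.65) / [0.65(1 − 0.77)]
  = 0.2695 / 0.1495 = 1.8027
1.8027 × 16 = 28.84 → 29 items

29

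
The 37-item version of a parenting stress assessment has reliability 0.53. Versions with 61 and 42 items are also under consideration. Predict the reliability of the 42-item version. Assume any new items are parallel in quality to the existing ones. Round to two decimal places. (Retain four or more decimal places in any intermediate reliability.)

Only the ratio of lengths matters: n = 42/37 = 1.1351
r_{42} = n·r / (1 + (n − 1)·r) = 0.6016 / 1.0716 ≈ 0.5614

0.56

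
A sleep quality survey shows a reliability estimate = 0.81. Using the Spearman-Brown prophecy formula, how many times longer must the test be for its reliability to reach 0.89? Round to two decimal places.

n = 0.89(1 − 0.81) / [0.81(1 − 0.89)]
  = 0.1691 / 0.0891 = 1.8979

1.90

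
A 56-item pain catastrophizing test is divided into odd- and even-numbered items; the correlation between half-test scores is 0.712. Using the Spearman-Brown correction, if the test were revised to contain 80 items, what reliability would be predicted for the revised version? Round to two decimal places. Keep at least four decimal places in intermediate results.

0.88

Spearman-Brown correction (n = 2): r_full = 2·0.712/(1 + 0.712) = 0.8318
Then adjust to 80 items: n = 80/56 = 1.4286
r_new = n·r_full / (1 + (n − 1)·r_full) = 1.1883 / 1.3565 ≈ 0.8760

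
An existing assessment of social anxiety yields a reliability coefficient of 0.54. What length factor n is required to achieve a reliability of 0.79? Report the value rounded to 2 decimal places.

Spearman-Brown solved for the length factor n:
n = r_target (1 − r_old) / [ r_old (1 − r_target) ]
n = [0.79 × 0.46] / [0.54 × 0.21]
n = 0.3634 / 0.1134 ≈ 3.2046

3.20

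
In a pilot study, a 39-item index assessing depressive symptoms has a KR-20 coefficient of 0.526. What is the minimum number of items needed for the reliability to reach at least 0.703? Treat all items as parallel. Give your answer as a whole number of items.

84

Rearranging the Spearman-Brown formula for n,
n = r_target (1 − r_old) / [ r_old (1 − r_target) ]
n = 0.703 × (1 − 0.526) / [ 0.526 × (1 − 0.703) ]
  = 0.333222 / 0.156222 = 2.1330
2.1330 × 39 = 83.19 → 84 items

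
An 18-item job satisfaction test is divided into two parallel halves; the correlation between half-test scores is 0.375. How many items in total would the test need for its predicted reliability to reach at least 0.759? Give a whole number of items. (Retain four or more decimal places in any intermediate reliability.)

48

Corrected full-test reliability: r_full = 2 × 0.375 / (1 + 0.375) ≈ 0.5455
n = r_tgt(1 − r_full) / [r_full(1 − r_tgt)] = 0.759 × 0.4545 / (0.5455 × 0.241) ≈ 2.6240
Items = 2.6240 × 18 ≈ 47.23 → 48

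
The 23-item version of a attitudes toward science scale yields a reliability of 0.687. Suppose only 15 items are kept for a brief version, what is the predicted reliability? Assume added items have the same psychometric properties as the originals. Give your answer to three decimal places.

The new length is 15/23 = 0.6522 times the old.
r_new = (0.6522 × 0.687) / (1 + (0.6522 − 1) × 0.687)
     = 0.4481 / 0.7611 = 0.5888

0.589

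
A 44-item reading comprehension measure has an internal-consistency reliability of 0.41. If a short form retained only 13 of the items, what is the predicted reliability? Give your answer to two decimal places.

0.17

n = 13/44 = 0.2955
By Spearman-Brown, r_new = n r / (1 + (n − 1) r).
r_new = 0.2955·0.41 / [1 + (0.2955 − 1)·0.41]
r_new = 0.1212 / 0.7112 ≈ 0.1704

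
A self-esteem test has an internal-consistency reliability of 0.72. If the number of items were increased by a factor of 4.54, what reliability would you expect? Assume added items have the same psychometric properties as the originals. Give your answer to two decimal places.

0.92

By Spearman-Brown, r_new = n r / (1 + (n − 1) r).
r_new = 4.54·0.72 / [1 + (4.54 − 1)·0.72]
r_new = 3.2688 / 3.5488 ≈ 0.9211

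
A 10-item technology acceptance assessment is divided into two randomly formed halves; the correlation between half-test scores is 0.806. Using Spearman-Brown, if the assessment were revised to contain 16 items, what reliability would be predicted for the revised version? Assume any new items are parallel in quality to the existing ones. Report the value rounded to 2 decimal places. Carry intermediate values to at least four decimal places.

Spearman-Brown correction (n = 2): r_full = 2·0.806/(1 + 0.806) = 0.8926
Then adjust to 16 items: n = 16/10 = 1.6000
r_new = n·r_full / (1 + (n − 1)·r_full) = 1.4282 / 1.5356 ≈ 0.9301

0.93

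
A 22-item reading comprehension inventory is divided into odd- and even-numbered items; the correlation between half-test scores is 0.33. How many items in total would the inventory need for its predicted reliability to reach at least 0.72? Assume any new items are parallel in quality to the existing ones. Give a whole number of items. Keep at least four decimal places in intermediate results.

58

r_full = 2(0.33)/(1 + 0.33) = 0.4962
n = r_tgt(1 − r_full) / [r_full(1 − r_tgt)] = 0.72 × 0.5038 / (0.4962 × 0.28) ≈ 2.6108
Required items = 2.6108 × 22 = 57.44, so 58 items.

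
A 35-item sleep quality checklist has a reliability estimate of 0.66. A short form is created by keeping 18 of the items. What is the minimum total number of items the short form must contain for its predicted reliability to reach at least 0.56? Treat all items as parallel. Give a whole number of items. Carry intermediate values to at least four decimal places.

23

First, r for the 18-item form: n = 18/35 = 0.5143, so r_18 = 0.5143·0.66/(1 + (0.5143 − 1)·0.66) = 0.4996
Then solve for n' with r_old = 0.4996, r_target = 0.56: n' = 0.56(1 − 0.4996)/[0.4996(1 − 0.56)] = 1.2748
Items = 1.2748 × 18 ≈ 22.95 → 23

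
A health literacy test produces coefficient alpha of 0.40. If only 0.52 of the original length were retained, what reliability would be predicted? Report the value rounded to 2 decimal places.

Spearman-Brown: r_new = n·r / (1 + (n − 1)·r)
r_new = 0.52·0.40 / [1 + (0.52 − 1)·0.40]
     = 0.2080 / 0.8080 = 0.2574

0.26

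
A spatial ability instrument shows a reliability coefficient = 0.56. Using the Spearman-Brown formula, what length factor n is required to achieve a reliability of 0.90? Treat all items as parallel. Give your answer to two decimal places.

Spearman-Brown solved for the length factor n:
n = r_target (1 − r_old) / [ r_old (1 − r_target) ]
n = 0.90 × (1 − 0.56) / [ 0.56 × (1 − 0.90) ]
  = 0.3960 / 0.0560 = 7.0714

7.07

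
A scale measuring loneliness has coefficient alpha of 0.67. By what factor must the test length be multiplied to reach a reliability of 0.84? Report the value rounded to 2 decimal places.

n = 0.84 × (1 − 0.67) / [ 0.67 × (1 − 0.84) ]
  = 0.2772 / 0.1072 = 2.5858

2.59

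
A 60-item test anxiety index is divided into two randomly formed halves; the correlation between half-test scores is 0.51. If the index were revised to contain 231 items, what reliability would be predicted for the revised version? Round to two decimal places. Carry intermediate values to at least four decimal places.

0.89

Full-test reliability from the split-half r: r_full = 2(0.51)/(1 + 0.51) = 0.6755
Then adjust to 231 items: n = 231/60 = 3.8500
r_new = n·r_full / (1 + (n − 1)·r_full) = 2.6007 / 2.9252 ≈ 0.8891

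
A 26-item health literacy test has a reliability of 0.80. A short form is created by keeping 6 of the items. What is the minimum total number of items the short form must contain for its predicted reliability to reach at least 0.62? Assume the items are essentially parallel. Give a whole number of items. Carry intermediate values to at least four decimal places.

11

Short-form reliability: n = 6/26 = 0.2308; r_6 = n·r/(1+(n−1)r) ≈ 0.4800
Length factor from the short form to reach 0.62: n' = 0.62(1 − 0.4800) / [0.4800(1 − 0.62)] ≈ 1.7675
Items = 1.7675 × 6 ≈ 10.61 → 11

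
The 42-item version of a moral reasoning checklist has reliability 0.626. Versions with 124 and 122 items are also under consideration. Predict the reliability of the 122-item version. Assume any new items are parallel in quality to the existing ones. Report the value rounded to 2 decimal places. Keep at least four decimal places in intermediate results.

The 124-item form is not needed; work directly from the 42-item form with n = 122/42 = 2.9048.
r_{122} = n·r / (1 + (n − 1)·r) = 1.8184 / 2.1924 ≈ 0.8294

0.83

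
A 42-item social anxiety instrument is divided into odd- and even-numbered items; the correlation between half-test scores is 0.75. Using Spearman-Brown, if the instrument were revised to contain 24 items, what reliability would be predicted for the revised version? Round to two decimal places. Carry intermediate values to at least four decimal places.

Spearman-Brown correction (n = 2): r_full = 2·0.75/(1 + 0.75) = 0.8571
Length factor from 42 to 24 items: n = 24/42 = 0.5714
r_new = n·r_full / (1 + (n − 1)·r_full) = 0.4897 / 0.6326 ≈ 0.7741

0.77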